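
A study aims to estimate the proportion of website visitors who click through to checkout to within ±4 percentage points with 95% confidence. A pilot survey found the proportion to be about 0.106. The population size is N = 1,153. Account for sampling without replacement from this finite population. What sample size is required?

For a proportion with margin E = 0.04 at 95% confidence, z = 1.960.
n = p̂(1−p̂)(z/E)² = 0.106 × 0.894 × (1.960/0.04)² = 227.53 — call this n₀.
Finite-population correction with N = 1,153: n = n₀ / (1 + (n₀−1)/N) = 227.53 / 1.196 = 190.24
Round up: n = 191.

191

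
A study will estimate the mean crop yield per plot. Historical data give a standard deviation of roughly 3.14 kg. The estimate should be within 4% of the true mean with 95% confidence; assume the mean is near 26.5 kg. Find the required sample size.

n = 34

For a mean, the margin of error is E = z·σ/√n, so n = (zσ/E)².
At 95% confidence, z = 1.960.
E = 4% of 26.5 = 1.06 kg.
n = (1.960 × 3.14 / 1.06)² = 33.71
Round up: n = 34.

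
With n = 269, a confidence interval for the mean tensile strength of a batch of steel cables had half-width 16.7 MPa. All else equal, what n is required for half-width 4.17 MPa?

n = 4315

Margin of error scales as 1/√n, so n₂ = n₁·(E₁/E₂)².
n₂ = 269 × (16.7/4.17)² = 269 × 16.04 = 4314.76
Round up: n₂ = 4315.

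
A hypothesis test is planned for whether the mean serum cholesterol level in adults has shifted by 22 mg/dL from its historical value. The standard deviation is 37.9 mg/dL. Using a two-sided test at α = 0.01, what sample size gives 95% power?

53

For a one-sample z-test, n = ((z_{α/2} + z_β)·σ/δ)².
z_{α/2} = 2.576 (two-sided α = 0.01); z_β = 1.645 (power 95% → β = 0.05).
n = (4.221 × 37.9 / 22)² = 52.88
Round up: n = 53.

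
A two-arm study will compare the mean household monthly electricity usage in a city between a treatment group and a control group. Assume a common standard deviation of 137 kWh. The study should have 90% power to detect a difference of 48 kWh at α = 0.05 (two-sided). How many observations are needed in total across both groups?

344 total

For two equal groups, n per group = 2·((z_{α/2} + z_β)·σ/δ)².
z_{α/2} = 1.960; z_β = 1.282 (power 90%).
n = 2 × (3.242 × 137 / 48)² = 2 × 85.62 = 171.24
Round up: n = 172 per group.
Total across both groups: 2 × 172 = 344.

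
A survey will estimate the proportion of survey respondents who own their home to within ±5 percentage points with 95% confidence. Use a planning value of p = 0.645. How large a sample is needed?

For a proportion with margin E = 0.05 at 95% confidence, z = 1.960.
n = p̂(1−p̂)(z/E)² = 0.645 × 0.355 × (1.960/0.05)² = 351.85
Round up: n = 352.

352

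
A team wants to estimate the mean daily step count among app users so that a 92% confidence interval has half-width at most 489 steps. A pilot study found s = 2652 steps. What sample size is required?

For a mean, the margin of error is E = z·σ/√n, so n = (zσ/E)².
At 92% confidence, z = 1.751.
n = (1.751 × 2652 / 489)² = 90.18
Round up: n = 91.

91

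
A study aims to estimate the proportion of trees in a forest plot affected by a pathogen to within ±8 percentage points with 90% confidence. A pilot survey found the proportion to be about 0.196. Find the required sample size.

For a proportion with margin E = 0.08 at 90% confidence, z = 1.645.
n = p̂(1−p̂)(z/E)² = 0.196 × 0.804 × (1.645/0.08)² = 66.63
Round up: n = 67.

n = 67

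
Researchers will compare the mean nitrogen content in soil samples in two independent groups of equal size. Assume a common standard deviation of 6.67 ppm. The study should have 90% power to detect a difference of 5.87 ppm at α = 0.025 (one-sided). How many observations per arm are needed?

28 per group

For two equal groups, n per group = 2·((z_α + z_β)·σ/δ)².
z_α = 1.960; z_β = 1.282 (power 90%).
n = 2 × (3.242 × 6.67 / 5.87)² = 2 × 13.57 = 27.14
Round up: n = 28 per group.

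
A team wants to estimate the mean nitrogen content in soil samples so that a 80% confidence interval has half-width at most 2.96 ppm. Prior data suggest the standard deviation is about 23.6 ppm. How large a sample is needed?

105

For a mean, the margin of error is E = z·σ/√n, so n = (zσ/E)².
At 80% confidence, z = 1.282.
n = (1.282 × 23.6 / 2.96)² = 104.48
Round up: n = 105.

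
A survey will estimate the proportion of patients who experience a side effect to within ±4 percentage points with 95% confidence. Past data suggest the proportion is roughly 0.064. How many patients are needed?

For a proportion with margin E = 0.04 at 95% confidence, z = 1.960.
n = p̂(1−p̂)(z/E)² = 0.064 × 0.936 × (1.960/0.04)² = 143.83
Round up: n = 144.

144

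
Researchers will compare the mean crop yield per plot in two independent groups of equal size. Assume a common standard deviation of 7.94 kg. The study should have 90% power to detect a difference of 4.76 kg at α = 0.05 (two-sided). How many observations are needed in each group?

59 per group

For two equal groups, n per group = 2·((z_{α/2} + z_β)·σ/δ)².
z_{α/2} = 1.960; z_β = 1.282 (power 90%).
n = 2 × (3.242 × 7.94 / 4.76)² = 2 × 29.25 = 58.50
Round up: n = 59 per group.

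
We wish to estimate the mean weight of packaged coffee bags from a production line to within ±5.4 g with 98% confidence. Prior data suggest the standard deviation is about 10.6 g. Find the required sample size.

For a mean, the margin of error is E = z·σ/√n, so n = (zσ/E)².
At 98% confidence, z = 2.326.
n = (2.326 × 10.6 / 5.4)² = 20.85
Round up: n = 21.

21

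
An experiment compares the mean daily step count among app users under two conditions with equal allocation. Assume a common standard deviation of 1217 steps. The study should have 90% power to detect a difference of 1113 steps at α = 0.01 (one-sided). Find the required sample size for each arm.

32 per group

For two equal groups, n per group = 2·((z_α + z_β)·σ/δ)².
z_α = 2.326; z_β = 1.282 (power 90%).
n = 2 × (3.608 × 1217 / 1113)² = 2 × 15.56 = 31.12
Round up: n = 32 per group.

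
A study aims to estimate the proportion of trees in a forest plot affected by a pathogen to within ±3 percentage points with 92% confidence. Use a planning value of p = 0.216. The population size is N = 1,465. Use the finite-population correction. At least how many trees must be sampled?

For a proportion with margin E = 0.03 at 92% confidence, z = 1.751.
n = p̂(1−p̂)(z/E)² = 0.216 × 0.784 × (1.751/0.03)² = 576.90 — call this n₀.
Finite-population correction with N = 1,465: n = n₀ / (1 + (n₀−1)/N) = 576.90 / 1.393 = 414.14
Round up: n = 415.

n = 415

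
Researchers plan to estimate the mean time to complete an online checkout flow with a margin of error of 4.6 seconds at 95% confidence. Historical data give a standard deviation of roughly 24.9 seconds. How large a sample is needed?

For a mean, the margin of error is E = z·σ/√n, so n = (zσ/E)².
At 95% confidence, z = 1.960.
n = (1.960 × 24.9 / 4.6)² = 112.56
Round up: n = 113.

113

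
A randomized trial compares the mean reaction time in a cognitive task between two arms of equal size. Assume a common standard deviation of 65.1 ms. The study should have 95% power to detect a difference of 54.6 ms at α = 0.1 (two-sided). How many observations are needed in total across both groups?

For two equal groups, n per group = 2·((z_{α/2} + z_β)·σ/δ)².
z_{α/2} = 1.645; z_β = 1.645 (power 95%).
n = 2 × (3.290 × 65.1 / 54.6)² = 2 × 15.39 = 30.78
Round up: n = 31 per group.
Total across both groups: 2 × 31 = 62.

62 total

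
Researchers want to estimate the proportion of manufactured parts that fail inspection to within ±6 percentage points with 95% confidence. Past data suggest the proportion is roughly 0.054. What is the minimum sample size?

n = 55

For a proportion with margin E = 0.06 at 95% confidence, z = 1.960.
n = p̂(1−p̂)(z/E)² = 0.054 × 0.946 × (1.960/0.06)² = 54.51
Round up: n = 55.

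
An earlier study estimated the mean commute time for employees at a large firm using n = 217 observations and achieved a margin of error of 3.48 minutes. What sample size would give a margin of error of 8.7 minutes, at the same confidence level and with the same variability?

Margin of error scales as 1/√n, so n₂ = n₁·(E₁/E₂)².
n₂ = 217 × (3.48/8.7)² = 217 × 0.16 = 34.72
Round up: n₂ = 35.

n = 35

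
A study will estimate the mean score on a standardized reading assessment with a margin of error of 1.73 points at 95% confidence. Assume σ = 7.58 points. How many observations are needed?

74

For a mean, the margin of error is E = z·σ/√n, so n = (zσ/E)².
At 95% confidence, z = 1.960.
n = (1.960 × 7.58 / 1.73)² = 73.75
Round up: n = 74.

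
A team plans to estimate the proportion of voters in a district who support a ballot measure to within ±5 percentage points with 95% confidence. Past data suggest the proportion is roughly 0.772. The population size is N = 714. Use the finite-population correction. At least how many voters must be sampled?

n = 197

For a proportion with margin E = 0.05 at 95% confidence, z = 1.960.
n = p̂(1−p̂)(z/E)² = 0.772 × 0.228 × (1.960/0.05)² = 270.47 — call this n₀.
Finite-population correction with N = 714: n = n₀ / (1 + (n₀−1)/N) = 270.47 / 1.377 = 196.42
Round up: n = 197.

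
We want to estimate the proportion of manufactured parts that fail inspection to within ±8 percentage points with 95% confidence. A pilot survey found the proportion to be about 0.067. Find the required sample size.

For a proportion with margin E = 0.08 at 95% confidence, z = 1.960.
n = p̂(1−p̂)(z/E)² = 0.067 × 0.933 × (1.960/0.08)² = 37.52
Round up: n = 38.

38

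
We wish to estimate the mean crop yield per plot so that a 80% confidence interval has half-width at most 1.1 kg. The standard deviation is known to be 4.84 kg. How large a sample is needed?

32

For a mean, the margin of error is E = z·σ/√n, so n = (zσ/E)².
At 80% confidence, z = 1.282.
n = (1.282 × 4.84 / 1.1)² = 31.82
Round up: n = 32.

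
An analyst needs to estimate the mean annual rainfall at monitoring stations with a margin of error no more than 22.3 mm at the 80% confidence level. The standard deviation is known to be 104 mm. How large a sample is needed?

36

For a mean, the margin of error is E = z·σ/√n, so n = (zσ/E)².
At 80% confidence, z = 1.282.
n = (1.282 × 104 / 22.3)² = 35.75
Round up: n = 36.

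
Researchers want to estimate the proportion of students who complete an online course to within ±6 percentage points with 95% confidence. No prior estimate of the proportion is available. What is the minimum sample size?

For a proportion with margin E = 0.06 at 95% confidence, z = 1.960.
With no prior estimate, use p = 0.5, which maximizes p(1−p) at 0.25.
n = 0.25 × (z/E)² = 0.25 × (1.960/0.06)² = 266.78
Round up: n = 267.

267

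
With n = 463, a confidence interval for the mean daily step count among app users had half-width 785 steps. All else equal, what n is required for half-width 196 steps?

n = 7427

Margin of error scales as 1/√n, so n₂ = n₁·(E₁/E₂)².
n₂ = 463 × (785/196)² = 463 × 16.04 = 7426.52
Round up: n₂ = 7427.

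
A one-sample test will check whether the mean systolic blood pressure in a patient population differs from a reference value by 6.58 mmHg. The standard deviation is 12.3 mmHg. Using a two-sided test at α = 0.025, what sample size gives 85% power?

For a one-sample z-test, n = ((z_{α/2} + z_β)·σ/δ)².
z_{α/2} = 2.241 (two-sided α = 0.025); z_β = 1.036 (power 85% → β = 0.15).
n = (3.277 × 12.3 / 6.58)² = 37.52
Round up: n = 38.

38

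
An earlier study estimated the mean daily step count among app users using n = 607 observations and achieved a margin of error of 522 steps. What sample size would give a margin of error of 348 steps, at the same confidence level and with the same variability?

Margin of error scales as 1/√n, so n₂ = n₁·(E₁/E₂)².
n₂ = 607 × (522/348)² = 607 × 2.25 = 1365.75
Round up: n₂ = 1366.

n = 1366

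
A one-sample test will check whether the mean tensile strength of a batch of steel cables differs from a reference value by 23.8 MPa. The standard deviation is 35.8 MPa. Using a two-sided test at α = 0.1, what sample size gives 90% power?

20

For a one-sample z-test, n = ((z_{α/2} + z_β)·σ/δ)².
z_{α/2} = 1.645 (two-sided α = 0.1); z_β = 1.282 (power 90% → β = 0.1).
n = (2.927 × 35.8 / 23.8)² = 19.38
Round up: n = 20.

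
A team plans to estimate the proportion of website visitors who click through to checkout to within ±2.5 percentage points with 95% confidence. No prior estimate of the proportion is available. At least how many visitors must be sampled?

For a proportion with margin E = 0.025 at 95% confidence, z = 1.960.
With no prior estimate, use p = 0.5, which maximizes p(1−p) at 0.25.
n = 0.25 × (z/E)² = 0.25 × (1.960/0.025)² = 1536.64
Round up: n = 1537.

n = 1537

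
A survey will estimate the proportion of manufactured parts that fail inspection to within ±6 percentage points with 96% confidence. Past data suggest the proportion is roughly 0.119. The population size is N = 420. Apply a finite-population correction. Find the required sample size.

For a proportion with margin E = 0.06 at 96% confidence, z = 2.054.
n = p̂(1−p̂)(z/E)² = 0.119 × 0.881 × (2.054/0.06)² = 122.86 — call this n₀.
Finite-population correction with N = 420: n = n₀ / (1 + (n₀−1)/N) = 122.86 / 1.29 = 95.24
Round up: n = 96.

96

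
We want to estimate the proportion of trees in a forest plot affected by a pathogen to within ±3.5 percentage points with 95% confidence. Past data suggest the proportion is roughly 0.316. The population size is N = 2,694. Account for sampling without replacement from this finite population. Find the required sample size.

For a proportion with margin E = 0.035 at 95% confidence, z = 1.960.
n = p̂(1−p̂)(z/E)² = 0.316 × 0.684 × (1.960/0.035)² = 677.83 — call this n₀.
Finite-population correction with N = 2,694: n = n₀ / (1 + (n₀−1)/N) = 677.83 / 1.251 = 541.83
Round up: n = 542.

542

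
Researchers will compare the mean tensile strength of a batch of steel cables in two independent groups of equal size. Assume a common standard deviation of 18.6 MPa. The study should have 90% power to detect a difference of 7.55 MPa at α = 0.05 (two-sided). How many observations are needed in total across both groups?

256 total

For two equal groups, n per group = 2·((z_{α/2} + z_β)·σ/δ)².
z_{α/2} = 1.960; z_β = 1.282 (power 90%).
n = 2 × (3.242 × 18.6 / 7.55)² = 2 × 63.79 = 127.58
Round up: n = 128 per group.
Total across both groups: 2 × 128 = 256.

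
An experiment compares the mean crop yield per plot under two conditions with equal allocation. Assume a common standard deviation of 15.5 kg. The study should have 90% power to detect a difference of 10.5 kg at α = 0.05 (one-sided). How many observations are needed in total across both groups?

76 total

For two equal groups, n per group = 2·((z_α + z_β)·σ/δ)².
z_α = 1.645; z_β = 1.282 (power 90%).
n = 2 × (2.927 × 15.5 / 10.5)² = 2 × 18.67 = 37.34
Round up: n = 38 per group.
Total across both groups: 2 × 38 = 76.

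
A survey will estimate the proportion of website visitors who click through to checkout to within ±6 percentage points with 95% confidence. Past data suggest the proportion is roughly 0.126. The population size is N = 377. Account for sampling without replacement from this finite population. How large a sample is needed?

For a proportion with margin E = 0.06 at 95% confidence, z = 1.960.
n = p̂(1−p̂)(z/E)² = 0.126 × 0.874 × (1.960/0.06)² = 117.51 — call this n₀.
Finite-population correction with N = 377: n = n₀ / (1 + (n₀−1)/N) = 117.51 / 1.309 = 89.77
Round up: n = 90.

n = 90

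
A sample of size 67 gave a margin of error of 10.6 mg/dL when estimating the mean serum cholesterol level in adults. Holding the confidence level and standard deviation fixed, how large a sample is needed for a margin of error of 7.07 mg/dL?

Margin of error scales as 1/√n, so n₂ = n₁·(E₁/E₂)².
n₂ = 67 × (10.6/7.07)² = 67 × 2.248 = 150.62
Round up: n₂ = 151.

n = 151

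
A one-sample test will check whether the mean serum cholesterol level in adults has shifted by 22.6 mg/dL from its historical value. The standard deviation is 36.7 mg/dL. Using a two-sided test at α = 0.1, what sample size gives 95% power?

For a one-sample z-test, n = ((z_{α/2} + z_β)·σ/δ)².
z_{α/2} = 1.645 (two-sided α = 0.1); z_β = 1.645 (power 95% → β = 0.05).
n = (3.290 × 36.7 / 22.6)² = 28.54
Round up: n = 29.

29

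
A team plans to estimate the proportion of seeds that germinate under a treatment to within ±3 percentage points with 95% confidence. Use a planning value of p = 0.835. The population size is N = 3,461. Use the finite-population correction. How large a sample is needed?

For a proportion with margin E = 0.03 at 95% confidence, z = 1.960.
n = p̂(1−p̂)(z/E)² = 0.835 × 0.165 × (1.960/0.03)² = 588.08 — call this n₀.
Finite-population correction with N = 3,461: n = n₀ / (1 + (n₀−1)/N) = 588.08 / 1.17 = 502.63
Round up: n = 503.

503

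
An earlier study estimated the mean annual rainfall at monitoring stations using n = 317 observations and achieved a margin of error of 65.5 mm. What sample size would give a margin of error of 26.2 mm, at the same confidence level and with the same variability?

Margin of error scales as 1/√n, so n₂ = n₁·(E₁/E₂)².
n₂ = 317 × (65.5/26.2)² = 317 × 6.25 = 1981.25
Round up: n₂ = 1982.

n = 1982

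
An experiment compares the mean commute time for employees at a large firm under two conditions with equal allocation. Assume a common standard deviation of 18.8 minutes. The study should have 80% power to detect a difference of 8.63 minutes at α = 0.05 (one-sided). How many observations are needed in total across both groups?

For two equal groups, n per group = 2·((z_α + z_β)·σ/δ)².
z_α = 1.645; z_β = 0.842 (power 80%).
n = 2 × (2.487 × 18.8 / 8.63)² = 2 × 29.35 = 58.70
Round up: n = 59 per group.
Total across both groups: 2 × 59 = 118.

118 total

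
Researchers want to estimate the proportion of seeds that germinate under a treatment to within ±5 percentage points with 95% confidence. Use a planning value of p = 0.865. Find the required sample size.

180

For a proportion with margin E = 0.05 at 95% confidence, z = 1.960.
n = p̂(1−p̂)(z/E)² = 0.865 × 0.135 × (1.960/0.05)² = 179.44
Round up: n = 180.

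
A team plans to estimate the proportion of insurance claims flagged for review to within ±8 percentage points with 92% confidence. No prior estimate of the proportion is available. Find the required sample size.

n = 120

For a proportion with margin E = 0.08 at 92% confidence, z = 1.751.
With no prior estimate, use p = 0.5, which maximizes p(1−p) at 0.25.
n = 0.25 × (z/E)² = 0.25 × (1.751/0.08)² = 119.77
Round up: n = 120.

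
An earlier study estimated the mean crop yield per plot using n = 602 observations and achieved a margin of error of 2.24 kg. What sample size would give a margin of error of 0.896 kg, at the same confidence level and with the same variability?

Margin of error scales as 1/√n, so n₂ = n₁·(E₁/E₂)².
n₂ = 602 × (2.24/0.896)² = 602 × 6.25 = 3762.50
Round up: n₂ = 3763.

3763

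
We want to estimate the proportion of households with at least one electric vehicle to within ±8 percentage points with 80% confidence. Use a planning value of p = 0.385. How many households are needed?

For a proportion with margin E = 0.08 at 80% confidence, z = 1.282.
n = p̂(1−p̂)(z/E)² = 0.385 × 0.615 × (1.282/0.08)² = 60.80
Round up: n = 61.

61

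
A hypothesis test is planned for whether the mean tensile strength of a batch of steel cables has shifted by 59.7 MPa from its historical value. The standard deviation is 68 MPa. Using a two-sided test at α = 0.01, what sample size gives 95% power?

For a one-sample z-test, n = ((z_{α/2} + z_β)·σ/δ)².
z_{α/2} = 2.576 (two-sided α = 0.01); z_β = 1.645 (power 95% → β = 0.05).
n = (4.221 × 68 / 59.7)² = 23.12
Round up: n = 24.

n = 24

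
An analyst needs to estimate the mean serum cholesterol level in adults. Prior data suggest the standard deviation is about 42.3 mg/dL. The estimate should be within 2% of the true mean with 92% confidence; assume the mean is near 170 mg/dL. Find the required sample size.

For a mean, the margin of error is E = z·σ/√n, so n = (zσ/E)².
At 92% confidence, z = 1.751.
E = 2% of 170 = 3.4 mg/dL.
n = (1.751 × 42.3 / 3.4)² = 474.56
Round up: n = 475.

475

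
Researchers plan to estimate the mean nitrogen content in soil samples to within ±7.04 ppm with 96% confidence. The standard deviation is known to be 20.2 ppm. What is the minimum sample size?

For a mean, the margin of error is E = z·σ/√n, so n = (zσ/E)².
At 96% confidence, z = 2.054.
n = (2.054 × 20.2 / 7.04)² = 34.73
Round up: n = 35.

35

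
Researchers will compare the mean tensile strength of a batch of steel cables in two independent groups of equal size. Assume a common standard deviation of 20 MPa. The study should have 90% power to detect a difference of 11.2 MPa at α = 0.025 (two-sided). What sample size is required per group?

80 per group

For two equal groups, n per group = 2·((z_{α/2} + z_β)·σ/δ)².
z_{α/2} = 2.241; z_β = 1.282 (power 90%).
n = 2 × (3.523 × 20 / 11.2)² = 2 × 39.58 = 79.16
Round up: n = 80 per group.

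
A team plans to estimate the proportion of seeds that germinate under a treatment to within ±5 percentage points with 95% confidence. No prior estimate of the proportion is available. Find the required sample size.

For a proportion with margin E = 0.05 at 95% confidence, z = 1.960.
With no prior estimate, use p = 0.5, which maximizes p(1−p) at 0.25.
n = 0.25 × (z/E)² = 0.25 × (1.960/0.05)² = 384.16
Round up: n = 385.

385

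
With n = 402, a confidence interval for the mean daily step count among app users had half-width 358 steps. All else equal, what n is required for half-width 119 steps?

Margin of error scales as 1/√n, so n₂ = n₁·(E₁/E₂)².
n₂ = 402 × (358/119)² = 402 × 9.05 = 3638.10
Round up: n₂ = 3639.

3639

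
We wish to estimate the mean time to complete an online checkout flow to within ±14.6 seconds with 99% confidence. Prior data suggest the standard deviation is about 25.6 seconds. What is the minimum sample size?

For a mean, the margin of error is E = z·σ/√n, so n = (zσ/E)².
At 99% confidence, z = 2.576.
n = (2.576 × 25.6 / 14.6)² = 20.40
Round up: n = 21.

21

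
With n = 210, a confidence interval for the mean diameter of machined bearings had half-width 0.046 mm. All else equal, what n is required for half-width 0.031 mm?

n = 463

Margin of error scales as 1/√n, so n₂ = n₁·(E₁/E₂)².
n₂ = 210 × (0.046/0.031)² = 210 × 2.202 = 462.42
Round up: n₂ = 463.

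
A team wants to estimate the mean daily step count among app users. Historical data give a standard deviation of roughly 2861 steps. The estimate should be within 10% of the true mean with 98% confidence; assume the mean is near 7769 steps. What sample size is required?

74

For a mean, the margin of error is E = z·σ/√n, so n = (zσ/E)².
At 98% confidence, z = 2.326.
E = 10% of 7769 = 776.9 steps.
n = (2.326 × 2861 / 776.9)² = 73.37
Round up: n = 74.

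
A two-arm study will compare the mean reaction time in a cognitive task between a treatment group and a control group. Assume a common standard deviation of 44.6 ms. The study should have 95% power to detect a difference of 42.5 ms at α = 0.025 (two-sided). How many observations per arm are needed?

For two equal groups, n per group = 2·((z_{α/2} + z_β)·σ/δ)².
z_{α/2} = 2.241; z_β = 1.645 (power 95%).
n = 2 × (3.886 × 44.6 / 42.5)² = 2 × 16.63 = 33.26
Round up: n = 34 per group.

34 per group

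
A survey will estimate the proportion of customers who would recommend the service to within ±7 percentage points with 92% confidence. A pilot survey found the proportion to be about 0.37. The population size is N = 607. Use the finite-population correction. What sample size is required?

n = 118

For a proportion with margin E = 0.07 at 92% confidence, z = 1.751.
n = p̂(1−p̂)(z/E)² = 0.37 × 0.63 × (1.751/0.07)² = 145.85 — call this n₀.
Finite-population correction with N = 607: n = n₀ / (1 + (n₀−1)/N) = 145.85 / 1.239 = 117.72
Round up: n = 118.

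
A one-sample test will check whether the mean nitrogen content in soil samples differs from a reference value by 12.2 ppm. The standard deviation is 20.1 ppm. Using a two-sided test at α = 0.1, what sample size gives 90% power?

For a one-sample z-test, n = ((z_{α/2} + z_β)·σ/δ)².
z_{α/2} = 1.645 (two-sided α = 0.1); z_β = 1.282 (power 90% → β = 0.1).
n = (2.927 × 20.1 / 12.2)² = 23.26
Round up: n = 24.

24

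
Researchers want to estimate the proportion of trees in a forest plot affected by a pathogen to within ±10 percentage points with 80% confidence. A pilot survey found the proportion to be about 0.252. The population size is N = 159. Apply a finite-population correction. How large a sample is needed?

For a proportion with margin E = 0.1 at 80% confidence, z = 1.282.
n = p̂(1−p̂)(z/E)² = 0.252 × 0.748 × (1.282/0.1)² = 30.98 — call this n₀.
Finite-population correction with N = 159: n = n₀ / (1 + (n₀−1)/N) = 30.98 / 1.189 = 26.06
Round up: n = 27.

27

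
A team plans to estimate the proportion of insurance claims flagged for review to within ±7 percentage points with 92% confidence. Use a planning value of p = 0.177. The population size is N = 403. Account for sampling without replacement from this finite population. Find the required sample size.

75

For a proportion with margin E = 0.07 at 92% confidence, z = 1.751.
n = p̂(1−p̂)(z/E)² = 0.177 × 0.823 × (1.751/0.07)² = 91.15 — call this n₀.
Finite-population correction with N = 403: n = n₀ / (1 + (n₀−1)/N) = 91.15 / 1.224 = 74.47
Round up: n = 75.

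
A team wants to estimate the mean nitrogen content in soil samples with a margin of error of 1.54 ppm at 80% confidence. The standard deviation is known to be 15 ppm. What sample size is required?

For a mean, the margin of error is E = z·σ/√n, so n = (zσ/E)².
At 80% confidence, z = 1.282.
n = (1.282 × 15 / 1.54)² = 155.93
Round up: n = 156.

156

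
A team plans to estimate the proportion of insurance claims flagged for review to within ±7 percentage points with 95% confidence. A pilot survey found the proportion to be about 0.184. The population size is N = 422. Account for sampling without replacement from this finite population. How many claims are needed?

For a proportion with margin E = 0.07 at 95% confidence, z = 1.960.
n = p̂(1−p̂)(z/E)² = 0.184 × 0.816 × (1.960/0.07)² = 117.71 — call this n₀.
Finite-population correction with N = 422: n = n₀ / (1 + (n₀−1)/N) = 117.71 / 1.277 = 92.18
Round up: n = 93.

93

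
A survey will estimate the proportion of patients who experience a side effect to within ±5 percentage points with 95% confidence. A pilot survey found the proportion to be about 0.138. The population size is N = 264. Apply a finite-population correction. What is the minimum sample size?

For a proportion with margin E = 0.05 at 95% confidence, z = 1.960.
n = p̂(1−p̂)(z/E)² = 0.138 × 0.862 × (1.960/0.05)² = 182.79 — call this n₀.
Finite-population correction with N = 264: n = n₀ / (1 + (n₀−1)/N) = 182.79 / 1.689 = 108.22
Round up: n = 109.

n = 109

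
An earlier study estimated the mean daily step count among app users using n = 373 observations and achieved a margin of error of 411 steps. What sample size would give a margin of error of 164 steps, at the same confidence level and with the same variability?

Margin of error scales as 1/√n, so n₂ = n₁·(E₁/E₂)².
n₂ = 373 × (411/164)² = 373 × 6.281 = 2342.81
Round up: n₂ = 2343.

n = 2343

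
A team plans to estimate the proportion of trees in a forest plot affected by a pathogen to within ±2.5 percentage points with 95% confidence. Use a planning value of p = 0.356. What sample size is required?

1410

For a proportion with margin E = 0.025 at 95% confidence, z = 1.960.
n = p̂(1−p̂)(z/E)² = 0.356 × 0.644 × (1.960/0.025)² = 1409.18
Round up: n = 1410.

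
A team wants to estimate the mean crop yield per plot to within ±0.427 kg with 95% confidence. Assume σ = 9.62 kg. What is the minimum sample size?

For a mean, the margin of error is E = z·σ/√n, so n = (zσ/E)².
At 95% confidence, z = 1.960.
n = (1.960 × 9.62 / 0.427)² = 1949.87
Round up: n = 1950.

1950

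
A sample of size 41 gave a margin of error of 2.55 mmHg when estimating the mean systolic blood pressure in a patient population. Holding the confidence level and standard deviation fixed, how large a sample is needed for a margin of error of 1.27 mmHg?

Margin of error scales as 1/√n, so n₂ = n₁·(E₁/E₂)².
n₂ = 41 × (2.55/1.27)² = 41 × 4.032 = 165.31
Round up: n₂ = 166.

166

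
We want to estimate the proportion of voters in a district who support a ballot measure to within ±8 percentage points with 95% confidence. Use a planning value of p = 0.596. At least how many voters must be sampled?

For a proportion with margin E = 0.08 at 95% confidence, z = 1.960.
n = p̂(1−p̂)(z/E)² = 0.596 × 0.404 × (1.960/0.08)² = 144.53
Round up: n = 145.

145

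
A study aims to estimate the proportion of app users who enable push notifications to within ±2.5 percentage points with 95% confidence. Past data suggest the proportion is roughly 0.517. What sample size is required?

n = 1535

For a proportion with margin E = 0.025 at 95% confidence, z = 1.960.
n = p̂(1−p̂)(z/E)² = 0.517 × 0.483 × (1.960/0.025)² = 1534.86
Round up: n = 1535.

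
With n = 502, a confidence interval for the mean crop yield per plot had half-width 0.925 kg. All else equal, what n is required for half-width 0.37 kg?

Margin of error scales as 1/√n, so n₂ = n₁·(E₁/E₂)².
n₂ = 502 × (0.925/0.37)² = 502 × 6.25 = 3137.50
Round up: n₂ = 3138.

3138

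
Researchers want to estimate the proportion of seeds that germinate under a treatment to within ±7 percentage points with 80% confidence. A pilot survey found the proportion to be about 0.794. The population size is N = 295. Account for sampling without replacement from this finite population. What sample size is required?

For a proportion with margin E = 0.07 at 80% confidence, z = 1.282.
n = p̂(1−p̂)(z/E)² = 0.794 × 0.206 × (1.282/0.07)² = 54.86 — call this n₀.
Finite-population correction with N = 295: n = n₀ / (1 + (n₀−1)/N) = 54.86 / 1.183 = 46.37
Round up: n = 47.

47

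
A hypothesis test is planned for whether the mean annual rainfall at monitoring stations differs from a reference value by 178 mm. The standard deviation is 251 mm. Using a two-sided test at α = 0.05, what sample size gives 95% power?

26

For a one-sample z-test, n = ((z_{α/2} + z_β)·σ/δ)².
z_{α/2} = 1.960 (two-sided α = 0.05); z_β = 1.645 (power 95% → β = 0.05).
n = (3.605 × 251 / 178)² = 25.84
Round up: n = 26.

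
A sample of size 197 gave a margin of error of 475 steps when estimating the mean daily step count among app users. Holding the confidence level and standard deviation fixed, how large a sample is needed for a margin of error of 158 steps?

Margin of error scales as 1/√n, so n₂ = n₁·(E₁/E₂)².
n₂ = 197 × (475/158)² = 197 × 9.038 = 1780.49
Round up: n₂ = 1781.

1781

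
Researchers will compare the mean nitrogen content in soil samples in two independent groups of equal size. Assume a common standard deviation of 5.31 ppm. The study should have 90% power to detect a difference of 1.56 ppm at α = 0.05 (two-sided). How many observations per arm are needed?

244 per group

For two equal groups, n per group = 2·((z_{α/2} + z_β)·σ/δ)².
z_{α/2} = 1.960; z_β = 1.282 (power 90%).
n = 2 × (3.242 × 5.31 / 1.56)² = 2 × 121.78 = 243.56
Round up: n = 244 per group.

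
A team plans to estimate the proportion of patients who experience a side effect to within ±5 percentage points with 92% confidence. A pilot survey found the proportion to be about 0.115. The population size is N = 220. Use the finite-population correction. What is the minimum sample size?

n = 80

For a proportion with margin E = 0.05 at 92% confidence, z = 1.751.
n = p̂(1−p̂)(z/E)² = 0.115 × 0.885 × (1.751/0.05)² = 124.82 — call this n₀.
Finite-population correction with N = 220: n = n₀ / (1 + (n₀−1)/N) = 124.82 / 1.563 = 79.86
Round up: n = 80.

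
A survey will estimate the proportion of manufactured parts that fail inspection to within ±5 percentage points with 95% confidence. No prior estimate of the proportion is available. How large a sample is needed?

385

For a proportion with margin E = 0.05 at 95% confidence, z = 1.960.
With no prior estimate, use p = 0.5, which maximizes p(1−p) at 0.25.
n = 0.25 × (z/E)² = 0.25 × (1.960/0.05)² = 384.16
Round up: n = 385.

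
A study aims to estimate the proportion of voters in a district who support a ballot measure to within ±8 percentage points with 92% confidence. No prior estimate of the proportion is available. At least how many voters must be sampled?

n = 120

For a proportion with margin E = 0.08 at 92% confidence, z = 1.751.
With no prior estimate, use p = 0.5, which maximizes p(1−p) at 0.25.
n = 0.25 × (z/E)² = 0.25 × (1.751/0.08)² = 119.77
Round up: n = 120.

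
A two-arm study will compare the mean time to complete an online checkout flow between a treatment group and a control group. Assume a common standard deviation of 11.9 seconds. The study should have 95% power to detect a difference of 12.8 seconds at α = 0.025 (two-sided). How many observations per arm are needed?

For two equal groups, n per group = 2·((z_{α/2} + z_β)·σ/δ)².
z_{α/2} = 2.241; z_β = 1.645 (power 95%).
n = 2 × (3.886 × 11.9 / 12.8)² = 2 × 13.05 = 26.10
Round up: n = 27 per group.

27 per group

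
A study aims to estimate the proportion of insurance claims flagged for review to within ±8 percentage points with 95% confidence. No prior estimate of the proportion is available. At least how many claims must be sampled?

For a proportion with margin E = 0.08 at 95% confidence, z = 1.960.
With no prior estimate, use p = 0.5, which maximizes p(1−p) at 0.25.
n = 0.25 × (z/E)² = 0.25 × (1.960/0.08)² = 150.06
Round up: n = 151.

n = 151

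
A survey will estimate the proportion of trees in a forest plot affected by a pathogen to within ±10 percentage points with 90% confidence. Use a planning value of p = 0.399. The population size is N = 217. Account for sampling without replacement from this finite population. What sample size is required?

For a proportion with margin E = 0.1 at 90% confidence, z = 1.645.
n = p̂(1−p̂)(z/E)² = 0.399 × 0.601 × (1.645/0.1)² = 64.89 — call this n₀.
Finite-population correction with N = 217: n = n₀ / (1 + (n₀−1)/N) = 64.89 / 1.294 = 50.15
Round up: n = 51.

51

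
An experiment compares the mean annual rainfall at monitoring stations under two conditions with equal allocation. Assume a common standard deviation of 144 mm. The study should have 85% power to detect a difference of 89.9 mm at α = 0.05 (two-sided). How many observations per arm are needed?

47 per group

For two equal groups, n per group = 2·((z_{α/2} + z_β)·σ/δ)².
z_{α/2} = 1.960; z_β = 1.036 (power 85%).
n = 2 × (2.996 × 144 / 89.9)² = 2 × 23.03 = 46.06
Round up: n = 47 per group.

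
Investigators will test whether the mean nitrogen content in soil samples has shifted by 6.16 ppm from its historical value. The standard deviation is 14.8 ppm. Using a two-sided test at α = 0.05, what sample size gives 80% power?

46

For a one-sample z-test, n = ((z_{α/2} + z_β)·σ/δ)².
z_{α/2} = 1.960 (two-sided α = 0.05); z_β = 0.842 (power 80% → β = 0.2).
n = (2.802 × 14.8 / 6.16)² = 45.32
Round up: n = 46.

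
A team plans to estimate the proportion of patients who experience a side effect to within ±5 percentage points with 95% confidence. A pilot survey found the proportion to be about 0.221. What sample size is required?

265

For a proportion with margin E = 0.05 at 95% confidence, z = 1.960.
n = p̂(1−p̂)(z/E)² = 0.221 × 0.779 × (1.960/0.05)² = 264.55
Round up: n = 265.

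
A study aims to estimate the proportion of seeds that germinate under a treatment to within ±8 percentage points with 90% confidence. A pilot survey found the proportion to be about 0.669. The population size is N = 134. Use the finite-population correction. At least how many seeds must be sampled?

56

For a proportion with margin E = 0.08 at 90% confidence, z = 1.645.
n = p̂(1−p̂)(z/E)² = 0.669 × 0.331 × (1.645/0.08)² = 93.63 — call this n₀.
Finite-population correction with N = 134: n = n₀ / (1 + (n₀−1)/N) = 93.63 / 1.691 = 55.37
Round up: n = 56.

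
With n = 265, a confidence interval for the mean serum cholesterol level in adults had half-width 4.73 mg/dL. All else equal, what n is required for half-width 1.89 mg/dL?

Margin of error scales as 1/√n, so n₂ = n₁·(E₁/E₂)².
n₂ = 265 × (4.73/1.89)² = 265 × 6.263 = 1659.69
Round up: n₂ = 1660.

1660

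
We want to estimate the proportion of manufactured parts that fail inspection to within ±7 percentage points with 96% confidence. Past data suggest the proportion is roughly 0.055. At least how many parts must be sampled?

For a proportion with margin E = 0.07 at 96% confidence, z = 2.054.
n = p̂(1−p̂)(z/E)² = 0.055 × 0.945 × (2.054/0.07)² = 44.75
Round up: n = 45.

45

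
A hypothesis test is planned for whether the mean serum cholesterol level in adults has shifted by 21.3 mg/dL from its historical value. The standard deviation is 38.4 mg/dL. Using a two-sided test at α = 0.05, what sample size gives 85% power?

For a one-sample z-test, n = ((z_{α/2} + z_β)·σ/δ)².
z_{α/2} = 1.960 (two-sided α = 0.05); z_β = 1.036 (power 85% → β = 0.15).
n = (2.996 × 38.4 / 21.3)² = 29.17
Round up: n = 30.

n = 30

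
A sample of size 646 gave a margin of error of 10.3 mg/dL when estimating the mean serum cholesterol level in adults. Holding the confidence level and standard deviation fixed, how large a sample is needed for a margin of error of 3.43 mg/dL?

Margin of error scales as 1/√n, so n₂ = n₁·(E₁/E₂)².
n₂ = 646 × (10.3/3.43)² = 646 × 9.018 = 5825.63
Round up: n₂ = 5826.

5826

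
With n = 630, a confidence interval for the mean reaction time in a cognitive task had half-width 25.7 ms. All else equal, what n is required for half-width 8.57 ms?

n = 5666

Margin of error scales as 1/√n, so n₂ = n₁·(E₁/E₂)².
n₂ = 630 × (25.7/8.57)² = 630 × 8.993 = 5665.59
Round up: n₂ = 5666.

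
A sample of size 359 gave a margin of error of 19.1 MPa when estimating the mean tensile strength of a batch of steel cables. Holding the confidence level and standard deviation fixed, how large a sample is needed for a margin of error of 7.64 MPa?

Margin of error scales as 1/√n, so n₂ = n₁·(E₁/E₂)².
n₂ = 359 × (19.1/7.64)² = 359 × 6.25 = 2243.75
Round up: n₂ = 2244.

2244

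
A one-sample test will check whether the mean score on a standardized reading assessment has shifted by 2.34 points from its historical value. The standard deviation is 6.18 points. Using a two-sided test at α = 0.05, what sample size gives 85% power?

For a one-sample z-test, n = ((z_{α/2} + z_β)·σ/δ)².
z_{α/2} = 1.960 (two-sided α = 0.05); z_β = 1.036 (power 85% → β = 0.15).
n = (2.996 × 6.18 / 2.34)² = 62.61
Round up: n = 63.

63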